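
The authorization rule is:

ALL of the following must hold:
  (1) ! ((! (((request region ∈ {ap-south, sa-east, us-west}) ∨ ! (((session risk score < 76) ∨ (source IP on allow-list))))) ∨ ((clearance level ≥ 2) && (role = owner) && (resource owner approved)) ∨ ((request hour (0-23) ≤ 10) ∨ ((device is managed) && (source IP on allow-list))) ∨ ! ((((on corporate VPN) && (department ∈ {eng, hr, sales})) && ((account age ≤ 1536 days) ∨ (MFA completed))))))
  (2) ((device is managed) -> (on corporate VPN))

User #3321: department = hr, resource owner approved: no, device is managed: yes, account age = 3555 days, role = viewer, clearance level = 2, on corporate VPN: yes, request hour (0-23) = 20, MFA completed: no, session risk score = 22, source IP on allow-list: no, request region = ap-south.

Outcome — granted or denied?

Denied

Atomic conditions:
  request region ∈ {ap-south, sa-east, us-west}: ap-south is in the set → true
  session risk score < 76: 22 < 76 is true
  source IP on allow-list: no → false
  clearance level ≥ 2: 2 ≥ 2 is true
  role = owner: viewer == owner is false
  resource owner approved: no → false
  request hour (0-23) ≤ 10: 20 ≤ 10 is false
  device is managed: yes → true
  on corporate VPN: yes → true
  department ∈ {eng, hr, sales}: hr is in the set → true
  account age ≤ 1536 days: 3555 ≤ 1536 is false
  MFA completed: no → false
Combine:
[1.1.1.1.2.1] true OR false = true
[1.1.1.1.2] NOT true = false
[1.1.1.1] true OR false = true
[1.1.1] NOT true = false
[1.1.2] true AND false AND false = false
[1.1.3.2] true AND false = false
[1.1.3] false OR false = false
[1.1.4.1.1] true AND true = true
[1.1.4.1.2] false OR false = false
[1.1.4.1] true AND false = false
[1.1.4] NOT false = true
[1.1] false OR false OR false OR true = true
[1] NOT true = false
[2] true → true = true
[root] false AND true = false
Overall: false → denied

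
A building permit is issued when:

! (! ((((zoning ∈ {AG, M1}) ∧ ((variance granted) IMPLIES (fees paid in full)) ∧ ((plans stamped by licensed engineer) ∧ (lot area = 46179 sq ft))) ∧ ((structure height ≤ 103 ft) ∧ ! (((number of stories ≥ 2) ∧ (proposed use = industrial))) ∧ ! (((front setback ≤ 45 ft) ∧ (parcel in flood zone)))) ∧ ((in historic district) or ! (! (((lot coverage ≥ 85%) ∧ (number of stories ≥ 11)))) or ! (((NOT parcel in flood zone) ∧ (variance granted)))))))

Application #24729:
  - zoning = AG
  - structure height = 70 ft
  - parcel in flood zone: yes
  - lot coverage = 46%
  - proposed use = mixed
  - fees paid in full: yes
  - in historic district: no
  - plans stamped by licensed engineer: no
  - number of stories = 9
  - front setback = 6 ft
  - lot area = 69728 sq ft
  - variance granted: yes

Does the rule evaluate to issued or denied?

Atomic conditions:
  zoning ∈ {AG, M1}: AG is in the set → true
  variance granted: yes → true
  fees paid in full: yes → true
  plans stamped by licensed engineer: no → false
  lot area = 46179 sq ft: 69728 == 46179 is false
  structure height ≤ 103 ft: 70 ≤ 103 is true
  number of stories ≥ 2: 9 ≥ 2 is true
  proposed use = industrial: mixed == industrial is false
  front setback ≤ 45 ft: 6 ≤ 45 is true
  parcel in flood zone: yes → true
  in historic district: no → false
  lot coverage ≥ 85%: 46 ≥ 85 is false
  number of stories ≥ 11: 9 ≥ 11 is false
  NOT parcel in flood zone: yes → false
Combine:
[1.1.1.2] true → true = true
[1.1.1.3] false AND false = false
[1.1.1] true AND true AND false = false
[1.1.2.2.1] true AND false = false
[1.1.2.2] NOT false = true
[1.1.2.3.1] true AND true = true
[1.1.2.3] NOT true = false
[1.1.2] true AND true AND false = false
[1.1.3.2.1.1] false AND false = false
[1.1.3.2.1] NOT false = true
[1.1.3.2] NOT true = false
[1.1.3.3.1] false AND true = false
[1.1.3.3] NOT false = true
[1.1.3] false OR false OR true = true
[1.1] false AND false AND true = false
[1] NOT false = true
[root] NOT true = false
Overall: false → denied

Denied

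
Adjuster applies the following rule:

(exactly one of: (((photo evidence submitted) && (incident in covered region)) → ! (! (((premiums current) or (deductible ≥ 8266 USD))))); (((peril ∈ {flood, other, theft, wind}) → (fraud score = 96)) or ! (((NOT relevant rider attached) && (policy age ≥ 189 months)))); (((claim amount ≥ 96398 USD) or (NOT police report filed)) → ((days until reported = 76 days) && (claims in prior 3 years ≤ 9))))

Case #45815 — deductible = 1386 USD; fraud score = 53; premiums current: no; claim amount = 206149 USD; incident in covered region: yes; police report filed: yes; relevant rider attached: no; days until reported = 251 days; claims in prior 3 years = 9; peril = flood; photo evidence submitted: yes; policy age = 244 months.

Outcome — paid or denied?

Atomic conditions:
  photo evidence submitted: yes → true
  incident in covered region: yes → true
  premiums current: no → false
  deductible ≥ 8266 USD: 1386 ≥ 8266 is false
  peril ∈ {flood, other, theft, wind}: flood is in the set → true
  fraud score = 96: 53 == 96 is false
  NOT relevant rider attached: no → true
  policy age ≥ 189 months: 244 ≥ 189 is true
  claim amount ≥ 96398 USD: 206149 ≥ 96398 is true
  NOT police report filed: yes → false
  days until reported = 76 days: 251 == 76 is false
  claims in prior 3 years ≤ 9: 9 ≤ 9 is true
Combine:
[1.1] true AND true = true
[1.2.1.1] false OR false = false
[1.2.1] NOT false = true
[1.2] NOT true = false
[1] true → false = false
[2.1] true → false = false
[2.2.1] true AND true = true
[2.2] NOT true = false
[2] false OR false = false
[3.1] true OR false = true
[3.2] false AND true = false
[3] true → false = false
[root] exactly-one(false, false, false) = false
Overall: false → denied

Denied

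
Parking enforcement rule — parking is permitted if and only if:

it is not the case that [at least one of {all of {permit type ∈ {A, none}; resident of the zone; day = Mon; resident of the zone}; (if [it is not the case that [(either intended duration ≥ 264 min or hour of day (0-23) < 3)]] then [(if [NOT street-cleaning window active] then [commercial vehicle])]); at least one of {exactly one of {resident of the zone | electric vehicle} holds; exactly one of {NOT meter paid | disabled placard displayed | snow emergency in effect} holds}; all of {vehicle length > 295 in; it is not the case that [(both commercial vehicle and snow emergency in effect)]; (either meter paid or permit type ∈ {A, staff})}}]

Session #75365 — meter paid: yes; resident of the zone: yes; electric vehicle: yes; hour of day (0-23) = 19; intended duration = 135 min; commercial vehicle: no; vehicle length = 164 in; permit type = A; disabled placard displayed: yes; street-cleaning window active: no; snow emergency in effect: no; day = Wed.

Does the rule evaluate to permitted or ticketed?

Ticketed

Atomic conditions:
  permit type ∈ {A, none}: A is in the set → true
  resident of the zone: yes → true
  day = Mon: Wed == Mon is false
  intended duration ≥ 264 min: 135 ≥ 264 is false
  hour of day (0-23) < 3: 19 < 3 is false
  NOT street-cleaning window active: no → true
  commercial vehicle: no → false
  electric vehicle: yes → true
  NOT meter paid: yes → false
  disabled placard displayed: yes → true
  snow emergency in effect: no → false
  vehicle length > 295 in: 164 > 295 is false
  meter paid: yes → true
  permit type ∈ {A, staff}: A is in the set → true
Combine:
[1.1] true AND true AND false AND true = false
[1.2.1.1] false OR false = false
[1.2.1] NOT false = true
[1.2.2] true → false = false
[1.2] true → false = false
[1.3.1] exactly-one(true, true) = false
[1.3.2] exactly-one(false, true, false) = true
[1.3] false OR true = true
[1.4.2.1] false AND false = false
[1.4.2] NOT false = true
[1.4.3] true OR true = true
[1.4] false AND true AND true = false
[1] false OR false OR true OR false = true
[root] NOT true = false
Overall: false → ticketed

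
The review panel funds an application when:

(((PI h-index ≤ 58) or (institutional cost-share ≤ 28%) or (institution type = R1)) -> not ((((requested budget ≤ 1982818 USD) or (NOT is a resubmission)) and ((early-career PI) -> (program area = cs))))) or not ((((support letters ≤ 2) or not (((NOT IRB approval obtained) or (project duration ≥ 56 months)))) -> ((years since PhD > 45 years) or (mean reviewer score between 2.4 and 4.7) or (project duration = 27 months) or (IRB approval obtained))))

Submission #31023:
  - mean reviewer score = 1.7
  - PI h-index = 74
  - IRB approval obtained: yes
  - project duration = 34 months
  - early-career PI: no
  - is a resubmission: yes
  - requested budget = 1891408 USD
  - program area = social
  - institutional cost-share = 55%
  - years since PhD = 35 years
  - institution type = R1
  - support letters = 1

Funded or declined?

Atomic conditions:
  PI h-index ≤ 58: 74 ≤ 58 is false
  institutional cost-share ≤ 28%: 55 ≤ 28 is false
  institution type = R1: R1 == R1 is true
  requested budget ≤ 1982818 USD: 1891408 ≤ 1982818 is true
  NOT is a resubmission: yes → false
  early-career PI: no → false
  program area = cs: social == cs is false
  support letters ≤ 2: 1 ≤ 2 is true
  NOT IRB approval obtained: yes → false
  project duration ≥ 56 months: 34 ≥ 56 is false
  years since PhD > 45 years: 35 > 45 is false
  mean reviewer score between 2.4 and 4.7: 1.7 in [2.4, 4.7] is false
  project duration = 27 months: 34 == 27 is false
  IRB approval obtained: yes → true
Combine:
[1.1] false OR false OR true = true
[1.2.1.1] true OR false = true
[1.2.1.2] false → false (antecedent false ⇒ implication holds) = true
[1.2.1] true AND true = true
[1.2] NOT true = false
[1] true → false = false
[2.1.1.2.1] false OR false = false
[2.1.1.2] NOT false = true
[2.1.1] true OR true = true
[2.1.2] false OR false OR false OR true = true
[2.1] true → true = true
[2] NOT true = false
[root] false OR false = false
Overall: false → declined

Declined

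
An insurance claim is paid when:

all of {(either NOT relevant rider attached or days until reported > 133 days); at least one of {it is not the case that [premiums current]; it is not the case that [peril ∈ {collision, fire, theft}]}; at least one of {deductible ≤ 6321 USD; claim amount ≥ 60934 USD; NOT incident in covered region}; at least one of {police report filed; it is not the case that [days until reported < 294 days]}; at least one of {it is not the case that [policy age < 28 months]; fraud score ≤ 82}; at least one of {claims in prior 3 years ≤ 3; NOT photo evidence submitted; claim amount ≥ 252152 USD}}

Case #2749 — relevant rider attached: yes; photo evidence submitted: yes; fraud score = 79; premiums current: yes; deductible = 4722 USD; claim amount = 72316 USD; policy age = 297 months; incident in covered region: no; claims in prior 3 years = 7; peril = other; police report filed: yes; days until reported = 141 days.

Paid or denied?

Atomic conditions:
  NOT relevant rider attached: yes → false
  days until reported > 133 days: 141 > 133 is true
  premiums current: yes → true
  peril ∈ {collision, fire, theft}: other is not in the set → false
  deductible ≤ 6321 USD: 4722 ≤ 6321 is true
  claim amount ≥ 60934 USD: 72316 ≥ 60934 is true
  NOT incident in covered region: no → true
  police report filed: yes → true
  days until reported < 294 days: 141 < 294 is true
  policy age < 28 months: 297 < 28 is false
  fraud score ≤ 82: 79 ≤ 82 is true
  claims in prior 3 years ≤ 3: 7 ≤ 3 is false
  NOT photo evidence submitted: yes → false
  claim amount ≥ 252152 USD: 72316 ≥ 252152 is false
Combine:
[1] false OR true = true
[2.1] NOT true = false
[2.2] NOT false = true
[2] false OR true = true
[3] true OR true OR true = true
[4.2] NOT true = false
[4] true OR false = true
[5.1] NOT false = true
[5] true OR true = true
[6] false OR false OR false = false
[root] true AND true AND true AND true AND true AND false = false
Overall: false → denied

Denied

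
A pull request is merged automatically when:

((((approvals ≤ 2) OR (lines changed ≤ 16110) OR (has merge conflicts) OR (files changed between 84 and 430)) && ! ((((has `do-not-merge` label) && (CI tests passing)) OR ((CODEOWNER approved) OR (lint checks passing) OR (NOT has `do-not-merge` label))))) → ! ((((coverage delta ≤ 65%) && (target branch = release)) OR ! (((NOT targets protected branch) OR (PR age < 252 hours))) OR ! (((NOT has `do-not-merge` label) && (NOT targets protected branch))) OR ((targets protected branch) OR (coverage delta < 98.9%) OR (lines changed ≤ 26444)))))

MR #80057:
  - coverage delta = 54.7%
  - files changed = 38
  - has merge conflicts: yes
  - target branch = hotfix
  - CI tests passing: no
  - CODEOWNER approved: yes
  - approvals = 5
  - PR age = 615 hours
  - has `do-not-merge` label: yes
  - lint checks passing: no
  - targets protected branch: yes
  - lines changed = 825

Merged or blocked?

Atomic conditions:
  approvals ≤ 2: 5 ≤ 2 is false
  lines changed ≤ 16110: 825 ≤ 16110 is true
  has merge conflicts: yes → true
  files changed between 84 and 430: 38 in [84, 430] is false
  has `do-not-merge` label: yes → true
  CI tests passing: no → false
  CODEOWNER approved: yes → true
  lint checks passing: no → false
  NOT has `do-not-merge` label: yes → false
  coverage delta ≤ 65%: 54.7 ≤ 65 is true
  target branch = release: hotfix == release is false
  NOT targets protected branch: yes → false
  PR age < 252 hours: 615 < 252 is false
  targets protected branch: yes → true
  coverage delta < 98.9%: 54.7 < 98.9 is true
  lines changed ≤ 26444: 825 ≤ 26444 is true
Combine:
[1.1] false OR true OR true OR false = true
[1.2.1.1] true AND false = false
[1.2.1.2] true OR false OR false = true
[1.2.1] false OR true = true
[1.2] NOT true = false
[1] true AND false = false
[2.1.1] true AND false = false
[2.1.2.1] false OR false = false
[2.1.2] NOT false = true
[2.1.3.1] false AND false = false
[2.1.3] NOT false = true
[2.1.4] true OR true OR true = true
[2.1] false OR true OR true OR true = true
[2] NOT true = false
[root] false → false (antecedent false ⇒ implication holds) = true
Overall: true → merged

Merged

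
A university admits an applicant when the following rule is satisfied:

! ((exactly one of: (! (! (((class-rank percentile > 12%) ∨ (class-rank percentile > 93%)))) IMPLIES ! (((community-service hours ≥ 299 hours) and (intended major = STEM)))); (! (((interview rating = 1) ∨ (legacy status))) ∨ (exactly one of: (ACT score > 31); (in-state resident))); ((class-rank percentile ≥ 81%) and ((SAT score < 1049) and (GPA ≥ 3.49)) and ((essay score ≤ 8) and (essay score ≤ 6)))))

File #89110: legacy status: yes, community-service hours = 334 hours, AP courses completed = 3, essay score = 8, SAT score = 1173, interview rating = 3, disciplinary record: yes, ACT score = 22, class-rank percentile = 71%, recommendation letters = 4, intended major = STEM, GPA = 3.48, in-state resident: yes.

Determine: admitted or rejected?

Rejected

Atomic conditions:
  class-rank percentile > 12%: 71 > 12 is true
  class-rank percentile > 93%: 71 > 93 is false
  community-service hours ≥ 299 hours: 334 ≥ 299 is true
  intended major = STEM: STEM == STEM is true
  interview rating = 1: 3 == 1 is false
  legacy status: yes → true
  ACT score > 31: 22 > 31 is false
  in-state resident: yes → true
  class-rank percentile ≥ 81%: 71 ≥ 81 is false
  SAT score < 1049: 1173 < 1049 is false
  GPA ≥ 3.49: 3.48 ≥ 3.49 is false
  essay score ≤ 8: 8 ≤ 8 is true
  essay score ≤ 6: 8 ≤ 6 is false
Combine:
[1.1.1.1.1] true OR false = true
[1.1.1.1] NOT true = false
[1.1.1] NOT false = true
[1.1.2.1] true AND true = true
[1.1.2] NOT true = false
[1.1] true → false = false
[1.2.1.1] false OR true = true
[1.2.1] NOT true = false
[1.2.2] exactly-one(false, true) = true
[1.2] false OR true = true
[1.3.2] false AND false = false
[1.3.3] true AND false = false
[1.3] false AND false AND false = false
[1] exactly-one(false, true, false) = true
[root] NOT true = false
Overall: false → rejected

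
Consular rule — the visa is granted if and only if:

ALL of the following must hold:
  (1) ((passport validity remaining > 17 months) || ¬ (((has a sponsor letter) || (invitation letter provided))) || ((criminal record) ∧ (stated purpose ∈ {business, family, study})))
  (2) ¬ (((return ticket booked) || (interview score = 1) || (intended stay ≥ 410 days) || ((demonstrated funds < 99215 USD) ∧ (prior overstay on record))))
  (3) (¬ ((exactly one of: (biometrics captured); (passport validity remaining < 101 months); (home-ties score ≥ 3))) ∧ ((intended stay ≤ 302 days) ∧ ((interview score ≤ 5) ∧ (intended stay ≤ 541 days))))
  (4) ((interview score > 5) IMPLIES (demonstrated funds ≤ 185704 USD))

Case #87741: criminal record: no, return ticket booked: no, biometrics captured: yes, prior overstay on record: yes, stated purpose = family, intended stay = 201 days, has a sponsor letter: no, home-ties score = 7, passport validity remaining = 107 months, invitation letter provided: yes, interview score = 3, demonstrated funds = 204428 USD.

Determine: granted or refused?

Atomic conditions:
  passport validity remaining > 17 months: 107 > 17 is true
  has a sponsor letter: no → false
  invitation letter provided: yes → true
  criminal record: no → false
  stated purpose ∈ {business, family, study}: family is in the set → true
  return ticket booked: no → false
  interview score = 1: 3 == 1 is false
  intended stay ≥ 410 days: 201 ≥ 410 is false
  demonstrated funds < 99215 USD: 204428 < 99215 is false
  prior overstay on record: yes → true
  biometrics captured: yes → true
  passport validity remaining < 101 months: 107 < 101 is false
  home-ties score ≥ 3: 7 ≥ 3 is true
  intended stay ≤ 302 days: 201 ≤ 302 is true
  interview score ≤ 5: 3 ≤ 5 is true
  intended stay ≤ 541 days: 201 ≤ 541 is true
  interview score > 5: 3 > 5 is false
  demonstrated funds ≤ 185704 USD: 204428 ≤ 185704 is false
Combine:
[1.2.1] false OR true = true
[1.2] NOT true = false
[1.3] false AND true = false
[1] true OR false OR false = true
[2.1.4] false AND true = false
[2.1] false OR false OR false OR false = false
[2] NOT false = true
[3.1.1] exactly-one(true, false, true) = false
[3.1] NOT false = true
[3.2.2] true AND true = true
[3.2] true AND true = true
[3] true AND true = true
[4] false → false (antecedent false ⇒ implication holds) = true
[root] true AND true AND true AND true = true
Overall: true → granted

Granted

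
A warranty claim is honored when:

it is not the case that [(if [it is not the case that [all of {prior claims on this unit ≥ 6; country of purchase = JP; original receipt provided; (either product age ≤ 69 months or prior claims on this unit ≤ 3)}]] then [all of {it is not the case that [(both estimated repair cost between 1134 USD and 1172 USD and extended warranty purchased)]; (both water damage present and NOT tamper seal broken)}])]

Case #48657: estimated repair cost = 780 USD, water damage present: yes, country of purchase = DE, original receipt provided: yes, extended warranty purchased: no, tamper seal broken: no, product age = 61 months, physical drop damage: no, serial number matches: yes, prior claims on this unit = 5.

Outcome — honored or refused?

Atomic conditions:
  prior claims on this unit ≥ 6: 5 ≥ 6 is false
  country of purchase = JP: DE == JP is false
  original receipt provided: yes → true
  product age ≤ 69 months: 61 ≤ 69 is true
  prior claims on this unit ≤ 3: 5 ≤ 3 is false
  estimated repair cost between 1134 USD and 1172 USD: 780 in [1134, 1172] is false
  extended warranty purchased: no → false
  water damage present: yes → true
  NOT tamper seal broken: no → true
Combine:
[1.1.1.4] true OR false = true
[1.1.1] false AND false AND true AND true = false
[1.1] NOT false = true
[1.2.1.1] false AND false = false
[1.2.1] NOT false = true
[1.2.2] true AND true = true
[1.2] true AND true = true
[1] true → true = true
[root] NOT true = false
Overall: false → refused

Refused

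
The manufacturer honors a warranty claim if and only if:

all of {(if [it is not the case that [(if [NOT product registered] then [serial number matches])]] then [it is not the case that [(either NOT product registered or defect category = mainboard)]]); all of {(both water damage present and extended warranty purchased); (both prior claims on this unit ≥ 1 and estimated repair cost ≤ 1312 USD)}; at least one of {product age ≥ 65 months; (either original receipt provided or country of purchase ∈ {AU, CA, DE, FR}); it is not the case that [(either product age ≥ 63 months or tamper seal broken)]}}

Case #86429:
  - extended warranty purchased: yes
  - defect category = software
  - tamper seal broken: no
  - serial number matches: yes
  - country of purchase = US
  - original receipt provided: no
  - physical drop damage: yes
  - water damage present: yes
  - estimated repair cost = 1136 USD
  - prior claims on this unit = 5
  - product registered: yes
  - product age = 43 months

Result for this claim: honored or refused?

Atomic conditions:
  NOT product registered: yes → false
  serial number matches: yes → true
  defect category = mainboard: software == mainboard is false
  water damage present: yes → true
  extended warranty purchased: yes → true
  prior claims on this unit ≥ 1: 5 ≥ 1 is true
  estimated repair cost ≤ 1312 USD: 1136 ≤ 1312 is true
  product age ≥ 65 months: 43 ≥ 65 is false
  original receipt provided: no → false
  country of purchase ∈ {AU, CA, DE, FR}: US is not in the set → false
  product age ≥ 63 months: 43 ≥ 63 is false
  tamper seal broken: no → false
Combine:
[1.1.1] false → true (antecedent false ⇒ implication holds) = true
[1.1] NOT true = false
[1.2.1] false OR false = false
[1.2] NOT false = true
[1] false → true (antecedent false ⇒ implication holds) = true
[2.1] true AND true = true
[2.2] true AND true = true
[2] true AND true = true
[3.2] false OR false = false
[3.3.1] false OR false = false
[3.3] NOT false = true
[3] false OR false OR true = true
[root] true AND true AND true = true
Overall: true → honored

Honored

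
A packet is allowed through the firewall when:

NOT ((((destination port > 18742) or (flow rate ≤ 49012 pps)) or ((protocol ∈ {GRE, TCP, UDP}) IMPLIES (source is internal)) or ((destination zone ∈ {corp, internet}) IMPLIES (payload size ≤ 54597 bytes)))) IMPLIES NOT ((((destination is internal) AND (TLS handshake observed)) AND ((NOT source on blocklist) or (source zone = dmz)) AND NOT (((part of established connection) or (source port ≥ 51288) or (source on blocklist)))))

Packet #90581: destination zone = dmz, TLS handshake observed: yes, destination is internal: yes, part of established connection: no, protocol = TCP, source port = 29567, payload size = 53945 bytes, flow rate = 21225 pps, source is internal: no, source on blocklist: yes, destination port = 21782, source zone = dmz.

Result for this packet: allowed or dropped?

Atomic conditions:
  destination port > 18742: 21782 > 18742 is true
  flow rate ≤ 49012 pps: 21225 ≤ 49012 is true
  protocol ∈ {GRE, TCP, UDP}: TCP is in the set → true
  source is internal: no → false
  destination zone ∈ {corp, internet}: dmz is not in the set → false
  payload size ≤ 54597 bytes: 53945 ≤ 54597 is true
  destination is internal: yes → true
  TLS handshake observed: yes → true
  NOT source on blocklist: yes → false
  source zone = dmz: dmz == dmz is true
  part of established connection: no → false
  source port ≥ 51288: 29567 ≥ 51288 is false
  source on blocklist: yes → true
Combine:
[1.1.1] true OR true = true
[1.1.2] true → false = false
[1.1.3] false → true (antecedent false ⇒ implication holds) = true
[1.1] true OR false OR true = true
[1] NOT true = false
[2.1.1] true AND true = true
[2.1.2] false OR true = true
[2.1.3.1] false OR false OR true = true
[2.1.3] NOT true = false
[2.1] true AND true AND false = false
[2] NOT false = true
[root] false → true (antecedent false ⇒ implication holds) = true
Overall: true → allowed

Allowed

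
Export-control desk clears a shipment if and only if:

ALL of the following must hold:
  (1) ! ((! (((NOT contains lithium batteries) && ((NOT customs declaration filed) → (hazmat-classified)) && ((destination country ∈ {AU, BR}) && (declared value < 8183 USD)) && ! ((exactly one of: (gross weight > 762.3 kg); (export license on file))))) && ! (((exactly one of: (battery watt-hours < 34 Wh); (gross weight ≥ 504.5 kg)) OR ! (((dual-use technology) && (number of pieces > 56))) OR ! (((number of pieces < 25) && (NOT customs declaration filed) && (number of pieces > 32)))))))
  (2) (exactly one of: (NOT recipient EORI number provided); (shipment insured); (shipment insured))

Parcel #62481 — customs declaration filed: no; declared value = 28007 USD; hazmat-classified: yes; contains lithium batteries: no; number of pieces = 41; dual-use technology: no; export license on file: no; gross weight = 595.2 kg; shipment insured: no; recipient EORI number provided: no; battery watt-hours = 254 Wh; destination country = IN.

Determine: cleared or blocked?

Cleared

Atomic conditions:
  NOT contains lithium batteries: no → true
  NOT customs declaration filed: no → true
  hazmat-classified: yes → true
  destination country ∈ {AU, BR}: IN is not in the set → false
  declared value < 8183 USD: 28007 < 8183 is false
  gross weight > 762.3 kg: 595.2 > 762.3 is false
  export license on file: no → false
  battery watt-hours < 34 Wh: 254 < 34 is false
  gross weight ≥ 504.5 kg: 595.2 ≥ 504.5 is true
  dual-use technology: no → false
  number of pieces > 56: 41 > 56 is false
  number of pieces < 25: 41 < 25 is false
  number of pieces > 32: 41 > 32 is true
  NOT recipient EORI number provided: no → true
  shipment insured: no → false
Combine:
[1.1.1.1.2] true → true = true
[1.1.1.1.3] false AND false = false
[1.1.1.1.4.1] exactly-one(false, false) = false
[1.1.1.1.4] NOT false = true
[1.1.1.1] true AND true AND false AND true = false
[1.1.1] NOT false = true
[1.1.2.1.1] exactly-one(false, true) = true
[1.1.2.1.2.1] false AND false = false
[1.1.2.1.2] NOT false = true
[1.1.2.1.3.1] false AND true AND true = false
[1.1.2.1.3] NOT false = true
[1.1.2.1] true OR true OR true = true
[1.1.2] NOT true = false
[1.1] true AND false = false
[1] NOT false = true
[2] exactly-one(true, false, false) = true
[root] true AND true = true
Overall: true → cleared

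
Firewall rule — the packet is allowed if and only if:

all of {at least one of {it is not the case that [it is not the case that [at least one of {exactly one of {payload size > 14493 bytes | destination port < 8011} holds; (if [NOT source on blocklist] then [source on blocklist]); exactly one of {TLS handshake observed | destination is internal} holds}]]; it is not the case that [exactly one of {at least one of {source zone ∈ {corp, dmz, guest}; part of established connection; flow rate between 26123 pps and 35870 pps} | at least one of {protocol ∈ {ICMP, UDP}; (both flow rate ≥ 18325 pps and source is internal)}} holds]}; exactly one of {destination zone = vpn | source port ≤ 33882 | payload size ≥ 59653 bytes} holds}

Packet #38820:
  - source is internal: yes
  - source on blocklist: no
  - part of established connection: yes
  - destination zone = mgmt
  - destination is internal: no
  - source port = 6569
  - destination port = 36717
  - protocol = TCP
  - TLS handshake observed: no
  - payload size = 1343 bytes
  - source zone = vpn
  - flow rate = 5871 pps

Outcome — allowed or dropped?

Dropped

Atomic conditions:
  payload size > 14493 bytes: 1343 > 14493 is false
  destination port < 8011: 36717 < 8011 is false
  NOT source on blocklist: no → true
  source on blocklist: no → false
  TLS handshake observed: no → false
  destination is internal: no → false
  source zone ∈ {corp, dmz, guest}: vpn is not in the set → false
  part of established connection: yes → true
  flow rate between 26123 pps and 35870 pps: 5871 in [26123, 35870] is false
  protocol ∈ {ICMP, UDP}: TCP is not in the set → false
  flow rate ≥ 18325 pps: 5871 ≥ 18325 is false
  source is internal: yes → true
  destination zone = vpn: mgmt == vpn is false
  source port ≤ 33882: 6569 ≤ 33882 is true
  payload size ≥ 59653 bytes: 1343 ≥ 59653 is false
Combine:
[1.1.1.1.1] exactly-one(false, false) = false
[1.1.1.1.2] true → false = false
[1.1.1.1.3] exactly-one(false, false) = false
[1.1.1.1] false OR false OR false = false
[1.1.1] NOT false = true
[1.1] NOT true = false
[1.2.1.1] false OR true OR false = true
[1.2.1.2.2] false AND true = false
[1.2.1.2] false OR false = false
[1.2.1] exactly-one(true, false) = true
[1.2] NOT true = false
[1] false OR false = false
[2] exactly-one(false, true, false) = true
[root] false AND true = false
Overall: false → dropped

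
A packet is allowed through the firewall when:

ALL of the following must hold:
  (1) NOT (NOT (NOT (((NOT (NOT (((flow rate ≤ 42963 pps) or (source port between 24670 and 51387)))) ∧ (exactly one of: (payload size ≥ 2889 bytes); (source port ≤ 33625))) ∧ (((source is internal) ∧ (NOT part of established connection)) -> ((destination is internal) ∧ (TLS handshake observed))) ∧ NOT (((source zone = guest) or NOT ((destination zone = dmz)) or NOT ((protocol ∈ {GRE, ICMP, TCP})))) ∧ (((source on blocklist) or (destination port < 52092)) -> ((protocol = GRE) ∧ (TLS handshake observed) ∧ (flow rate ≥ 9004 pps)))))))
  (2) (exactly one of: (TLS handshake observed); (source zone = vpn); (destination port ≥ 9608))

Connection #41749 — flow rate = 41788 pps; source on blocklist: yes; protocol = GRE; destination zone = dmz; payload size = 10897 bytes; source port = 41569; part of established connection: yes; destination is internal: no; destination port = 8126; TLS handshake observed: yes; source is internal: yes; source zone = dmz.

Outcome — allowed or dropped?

Dropped

Atomic conditions:
  flow rate ≤ 42963 pps: 41788 ≤ 42963 is true
  source port between 24670 and 51387: 41569 in [24670, 51387] is true
  payload size ≥ 2889 bytes: 10897 ≥ 2889 is true
  source port ≤ 33625: 41569 ≤ 33625 is false
  source is internal: yes → true
  NOT part of established connection: yes → false
  destination is internal: no → false
  TLS handshake observed: yes → true
  source zone = guest: dmz == guest is false
  destination zone = dmz: dmz == dmz is true
  protocol ∈ {GRE, ICMP, TCP}: GRE is in the set → true
  source on blocklist: yes → true
  destination port < 52092: 8126 < 52092 is true
  protocol = GRE: GRE == GRE is true
  flow rate ≥ 9004 pps: 41788 ≥ 9004 is true
  source zone = vpn: dmz == vpn is false
  destination port ≥ 9608: 8126 ≥ 9608 is false
Combine:
[1.1.1.1.1.1.1.1] true OR true = true
[1.1.1.1.1.1.1] NOT true = false
[1.1.1.1.1.1] NOT false = true
[1.1.1.1.1.2] exactly-one(true, false) = true
[1.1.1.1.1] true AND true = true
[1.1.1.1.2.1] true AND false = false
[1.1.1.1.2.2] false AND true = false
[1.1.1.1.2] false → false (antecedent false ⇒ implication holds) = true
[1.1.1.1.3.1.2] NOT true = false
[1.1.1.1.3.1.3] NOT true = false
[1.1.1.1.3.1] false OR false OR false = false
[1.1.1.1.3] NOT false = true
[1.1.1.1.4.1] true OR true = true
[1.1.1.1.4.2] true AND true AND true = true
[1.1.1.1.4] true → true = true
[1.1.1.1] true AND true AND true AND true = true
[1.1.1] NOT true = false
[1.1] NOT false = true
[1] NOT true = false
[2] exactly-one(true, false, false) = true
[root] false AND true = false
Overall: false → dropped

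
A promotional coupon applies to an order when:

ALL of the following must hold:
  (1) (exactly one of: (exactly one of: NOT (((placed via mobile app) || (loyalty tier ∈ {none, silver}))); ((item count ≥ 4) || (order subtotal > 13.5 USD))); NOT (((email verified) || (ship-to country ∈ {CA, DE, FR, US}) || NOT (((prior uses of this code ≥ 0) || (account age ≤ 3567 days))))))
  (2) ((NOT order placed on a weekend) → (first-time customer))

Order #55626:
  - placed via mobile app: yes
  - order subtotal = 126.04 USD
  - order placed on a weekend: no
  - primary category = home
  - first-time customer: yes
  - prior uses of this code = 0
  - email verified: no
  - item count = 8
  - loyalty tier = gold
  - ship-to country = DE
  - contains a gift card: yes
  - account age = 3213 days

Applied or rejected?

Applied

Atomic conditions:
  placed via mobile app: yes → true
  loyalty tier ∈ {none, silver}: gold is not in the set → false
  item count ≥ 4: 8 ≥ 4 is true
  order subtotal > 13.5 USD: 126.04 > 13.5 is true
  email verified: no → false
  ship-to country ∈ {CA, DE, FR, US}: DE is in the set → true
  prior uses of this code ≥ 0: 0 ≥ 0 is true
  account age ≤ 3567 days: 3213 ≤ 3567 is true
  NOT order placed on a weekend: no → true
  first-time customer: yes → true
Combine:
[1.1.1.1] true OR false = true
[1.1.1] NOT true = false
[1.1.2] true OR true = true
[1.1] exactly-one(false, true) = true
[1.2.1.3.1] true OR true = true
[1.2.1.3] NOT true = false
[1.2.1] false OR true OR false = true
[1.2] NOT true = false
[1] exactly-one(true, false) = true
[2] true → true = true
[root] true AND true = true
Overall: true → applied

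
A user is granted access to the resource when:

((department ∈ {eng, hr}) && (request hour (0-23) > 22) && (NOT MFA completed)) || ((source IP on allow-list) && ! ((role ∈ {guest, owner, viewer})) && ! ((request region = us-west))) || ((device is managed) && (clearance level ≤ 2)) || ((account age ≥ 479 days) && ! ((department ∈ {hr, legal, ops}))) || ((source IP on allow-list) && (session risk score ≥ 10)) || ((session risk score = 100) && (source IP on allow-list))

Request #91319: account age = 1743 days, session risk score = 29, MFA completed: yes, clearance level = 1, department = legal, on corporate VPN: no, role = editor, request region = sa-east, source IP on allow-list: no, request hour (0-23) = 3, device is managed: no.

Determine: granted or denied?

Atomic conditions:
  department ∈ {eng, hr}: legal is not in the set → false
  request hour (0-23) > 22: 3 > 22 is false
  NOT MFA completed: yes → false
  source IP on allow-list: no → false
  role ∈ {guest, owner, viewer}: editor is not in the set → false
  request region = us-west: sa-east == us-west is false
  device is managed: no → false
  clearance level ≤ 2: 1 ≤ 2 is true
  account age ≥ 479 days: 1743 ≥ 479 is true
  department ∈ {hr, legal, ops}: legal is in the set → true
  session risk score ≥ 10: 29 ≥ 10 is true
  session risk score = 100: 29 == 100 is false
Combine:
[1] false AND false AND false = false
[2.2] NOT false = true
[2.3] NOT false = true
[2] false AND true AND true = false
[3] false AND true = false
[4.2] NOT true = false
[4] true AND false = false
[5] false AND true = false
[6] false AND false = false
[root] false OR false OR false OR false OR false OR false = false
Overall: false → denied

Denied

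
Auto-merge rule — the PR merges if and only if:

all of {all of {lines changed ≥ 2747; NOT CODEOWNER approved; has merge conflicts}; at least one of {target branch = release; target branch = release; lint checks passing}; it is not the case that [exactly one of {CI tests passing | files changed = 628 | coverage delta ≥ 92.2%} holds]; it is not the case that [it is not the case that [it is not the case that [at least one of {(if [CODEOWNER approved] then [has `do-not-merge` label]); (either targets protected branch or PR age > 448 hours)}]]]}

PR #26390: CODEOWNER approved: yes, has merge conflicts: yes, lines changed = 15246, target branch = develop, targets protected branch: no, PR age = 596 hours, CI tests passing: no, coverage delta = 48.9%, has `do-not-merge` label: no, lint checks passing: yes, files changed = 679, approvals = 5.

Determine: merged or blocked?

Atomic conditions:
  lines changed ≥ 2747: 15246 ≥ 2747 is true
  NOT CODEOWNER approved: yes → false
  has merge conflicts: yes → true
  target branch = release: develop == release is false
  lint checks passing: yes → true
  CI tests passing: no → false
  files changed = 628: 679 == 628 is false
  coverage delta ≥ 92.2%: 48.9 ≥ 92.2 is false
  CODEOWNER approved: yes → true
  has `do-not-merge` label: no → false
  targets protected branch: no → false
  PR age > 448 hours: 596 > 448 is true
Combine:
[1] true AND false AND true = false
[2] false OR false OR true = true
[3.1] exactly-one(false, false, false) = false
[3] NOT false = true
[4.1.1.1.1] true → false = false
[4.1.1.1.2] false OR true = true
[4.1.1.1] false OR true = true
[4.1.1] NOT true = false
[4.1] NOT false = true
[4] NOT true = false
[root] false AND true AND true AND false = false
Overall: false → blocked

Blocked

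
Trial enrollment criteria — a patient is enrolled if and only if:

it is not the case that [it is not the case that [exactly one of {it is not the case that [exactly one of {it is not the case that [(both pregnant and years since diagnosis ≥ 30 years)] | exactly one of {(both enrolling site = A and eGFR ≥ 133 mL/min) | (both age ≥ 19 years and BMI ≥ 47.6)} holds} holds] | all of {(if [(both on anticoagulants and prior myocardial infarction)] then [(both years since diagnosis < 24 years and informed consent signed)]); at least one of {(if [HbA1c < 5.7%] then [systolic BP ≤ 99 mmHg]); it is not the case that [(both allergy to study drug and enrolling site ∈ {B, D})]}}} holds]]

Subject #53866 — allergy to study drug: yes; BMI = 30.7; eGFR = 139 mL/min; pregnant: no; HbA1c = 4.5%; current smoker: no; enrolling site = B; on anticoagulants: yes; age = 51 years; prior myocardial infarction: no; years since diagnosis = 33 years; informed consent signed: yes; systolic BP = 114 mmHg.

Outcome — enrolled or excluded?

Excluded

Atomic conditions:
  pregnant: no → false
  years since diagnosis ≥ 30 years: 33 ≥ 30 is true
  enrolling site = A: B == A is false
  eGFR ≥ 133 mL/min: 139 ≥ 133 is true
  age ≥ 19 years: 51 ≥ 19 is true
  BMI ≥ 47.6: 30.7 ≥ 47.6 is false
  on anticoagulants: yes → true
  prior myocardial infarction: no → false
  years since diagnosis < 24 years: 33 < 24 is false
  informed consent signed: yes → true
  HbA1c < 5.7%: 4.5 < 5.7 is true
  systolic BP ≤ 99 mmHg: 114 ≤ 99 is false
  allergy to study drug: yes → true
  enrolling site ∈ {B, D}: B is in the set → true
Combine:
[1.1.1.1.1.1] false AND true = false
[1.1.1.1.1] NOT false = true
[1.1.1.1.2.1] false AND true = false
[1.1.1.1.2.2] true AND false = false
[1.1.1.1.2] exactly-one(false, false) = false
[1.1.1.1] exactly-one(true, false) = true
[1.1.1] NOT true = false
[1.1.2.1.1] true AND false = false
[1.1.2.1.2] false AND true = false
[1.1.2.1] false → false (antecedent false ⇒ implication holds) = true
[1.1.2.2.1] true → false = false
[1.1.2.2.2.1] true AND true = true
[1.1.2.2.2] NOT true = false
[1.1.2.2] false OR false = false
[1.1.2] true AND false = false
[1.1] exactly-one(false, false) = false
[1] NOT false = true
[root] NOT true = false
Overall: false → excluded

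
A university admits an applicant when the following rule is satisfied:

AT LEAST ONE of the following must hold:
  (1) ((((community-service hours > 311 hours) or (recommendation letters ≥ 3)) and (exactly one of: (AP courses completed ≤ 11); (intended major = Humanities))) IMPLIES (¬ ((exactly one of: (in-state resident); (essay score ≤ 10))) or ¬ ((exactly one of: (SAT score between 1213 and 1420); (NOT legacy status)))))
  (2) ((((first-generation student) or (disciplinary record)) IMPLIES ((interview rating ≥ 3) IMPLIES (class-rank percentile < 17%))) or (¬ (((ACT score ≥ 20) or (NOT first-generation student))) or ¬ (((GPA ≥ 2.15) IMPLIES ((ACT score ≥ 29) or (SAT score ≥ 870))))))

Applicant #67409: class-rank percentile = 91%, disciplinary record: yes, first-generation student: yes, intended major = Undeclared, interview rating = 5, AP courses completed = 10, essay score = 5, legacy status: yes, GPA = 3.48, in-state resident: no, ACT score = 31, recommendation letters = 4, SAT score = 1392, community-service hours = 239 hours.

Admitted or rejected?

Atomic conditions:
  community-service hours > 311 hours: 239 > 311 is false
  recommendation letters ≥ 3: 4 ≥ 3 is true
  AP courses completed ≤ 11: 10 ≤ 11 is true
  intended major = Humanities: Undeclared == Humanities is false
  in-state resident: no → false
  essay score ≤ 10: 5 ≤ 10 is true
  SAT score between 1213 and 1420: 1392 in [1213, 1420] is true
  NOT legacy status: yes → false
  first-generation student: yes → true
  disciplinary record: yes → true
  interview rating ≥ 3: 5 ≥ 3 is true
  class-rank percentile < 17%: 91 < 17 is false
  ACT score ≥ 20: 31 ≥ 20 is true
  NOT first-generation student: yes → false
  GPA ≥ 2.15: 3.48 ≥ 2.15 is true
  ACT score ≥ 29: 31 ≥ 29 is true
  SAT score ≥ 870: 1392 ≥ 870 is true
Combine:
[1.1.1] false OR true = true
[1.1.2] exactly-one(true, false) = true
[1.1] true AND true = true
[1.2.1.1] exactly-one(false, true) = true
[1.2.1] NOT true = false
[1.2.2.1] exactly-one(true, false) = true
[1.2.2] NOT true = false
[1.2] false OR false = false
[1] true → false = false
[2.1.1] true OR true = true
[2.1.2] true → false = false
[2.1] true → false = false
[2.2.1.1] true OR false = true
[2.2.1] NOT true = false
[2.2.2.1.2] true OR true = true
[2.2.2.1] true → true = true
[2.2.2] NOT true = false
[2.2] false OR false = false
[2] false OR false = false
[root] false OR false = false
Overall: false → rejected

Rejected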